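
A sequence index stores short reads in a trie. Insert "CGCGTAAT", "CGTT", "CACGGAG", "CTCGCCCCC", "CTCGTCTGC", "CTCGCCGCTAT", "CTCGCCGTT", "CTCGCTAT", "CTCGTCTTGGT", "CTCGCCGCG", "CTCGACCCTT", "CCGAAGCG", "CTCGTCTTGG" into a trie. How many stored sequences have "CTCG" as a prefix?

Walk to "CTCG"; the words in its subtree are exactly those with that prefix.
Words under "CTCG": CTCGACCCTT, CTCGCCCCC, CTCGCCGCG, CTCGCCGCTAT, CTCGCCGTT, CTCGCTAT, CTCGTCTGC, CTCGTCTTGG, CTCGTCTTGGT
Count: 9

9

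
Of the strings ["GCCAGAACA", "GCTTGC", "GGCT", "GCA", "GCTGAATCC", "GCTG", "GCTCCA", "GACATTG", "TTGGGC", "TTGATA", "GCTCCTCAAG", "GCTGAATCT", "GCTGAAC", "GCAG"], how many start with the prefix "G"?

Filter for entries beginning with "G":
Matches: "GACATTG", "GCA", "GCAG", "GCCAGAACA", "GCTCCA", "GCTCCTCAAG", "GCTG", "GCTGAAC", "GCTGAATCC", "GCTGAATCT", "GCTTGC", "GGCT"
Count: 12

12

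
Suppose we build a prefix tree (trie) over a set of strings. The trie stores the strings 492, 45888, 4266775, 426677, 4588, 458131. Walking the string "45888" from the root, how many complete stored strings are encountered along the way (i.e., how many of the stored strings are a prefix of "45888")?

Traverse "45888" character by character; count nodes along the way that are marked as word ends.
Prefixes of the query that are stored words: "4588", "45888"
Count: 2

2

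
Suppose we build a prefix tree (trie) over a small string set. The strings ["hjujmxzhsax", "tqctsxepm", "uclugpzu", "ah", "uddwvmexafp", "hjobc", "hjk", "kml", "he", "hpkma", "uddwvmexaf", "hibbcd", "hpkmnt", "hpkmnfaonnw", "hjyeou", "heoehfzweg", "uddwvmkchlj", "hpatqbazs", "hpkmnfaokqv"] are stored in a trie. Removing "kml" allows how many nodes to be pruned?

3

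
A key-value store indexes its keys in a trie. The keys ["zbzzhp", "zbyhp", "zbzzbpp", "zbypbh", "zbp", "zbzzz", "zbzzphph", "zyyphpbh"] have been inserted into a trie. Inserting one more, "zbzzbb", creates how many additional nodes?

1

The longest prefix of "zbzzbb" already in the trie is "zbzzb" (length 5).
New nodes needed: |"zbzzbb"| − 5 = 6 − 5 = 1.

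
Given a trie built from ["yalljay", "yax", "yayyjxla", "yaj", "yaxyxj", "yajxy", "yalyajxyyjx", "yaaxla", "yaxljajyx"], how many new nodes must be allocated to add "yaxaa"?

The longest prefix of "yaxaa" already in the trie is "yax" (length 3).
Each of the 2 remaining characters creates one node.

2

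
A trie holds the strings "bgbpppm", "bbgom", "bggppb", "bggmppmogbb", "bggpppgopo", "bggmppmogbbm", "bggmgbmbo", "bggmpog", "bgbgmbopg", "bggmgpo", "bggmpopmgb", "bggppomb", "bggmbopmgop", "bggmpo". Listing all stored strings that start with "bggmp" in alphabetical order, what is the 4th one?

Words with prefix "bggmp", in lexicographic order: "bggmpo", "bggmpog", "bggmpopmgb", "bggmppmogbb", "bggmppmogbbm"
The 4th is bggmppmogbb.

bggmppmogbb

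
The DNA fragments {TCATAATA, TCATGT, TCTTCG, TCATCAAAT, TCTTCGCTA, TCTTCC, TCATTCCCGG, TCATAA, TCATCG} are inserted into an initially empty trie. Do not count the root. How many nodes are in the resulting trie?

30

Count nodes per top-level branch (shared prefixes stored once):
  'T'-branch (TCATAA, TCATAATA, TCATCAAAT, TCATCG, TCATGT, TCATTCCCGG, TCTTCC, TCTTCG, TCTTCGCTA): 30 nodes
Sum: 30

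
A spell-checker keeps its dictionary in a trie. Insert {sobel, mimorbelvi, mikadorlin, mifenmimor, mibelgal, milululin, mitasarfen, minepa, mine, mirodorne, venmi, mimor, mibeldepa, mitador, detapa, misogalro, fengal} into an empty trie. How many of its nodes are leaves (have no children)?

A leaf is a node with no children — equivalently, the end of a word that is not a proper prefix of any other stored word.
Those words: "detapa", "fengal", "mibeldepa", "mibelgal", "mifenmimor", "mikadorlin", "milululin", "mimorbelvi", "minepa", "mirodorne", "misogalro", "mitador", "mitasarfen", "sobel", "venmi"
Leaf count: 15

15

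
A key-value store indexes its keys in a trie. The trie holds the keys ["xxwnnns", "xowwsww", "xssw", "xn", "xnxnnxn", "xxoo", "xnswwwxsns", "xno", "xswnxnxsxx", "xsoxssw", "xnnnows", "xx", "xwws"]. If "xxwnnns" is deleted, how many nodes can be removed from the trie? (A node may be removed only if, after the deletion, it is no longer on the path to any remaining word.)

After clearing the end-marker at "xxwnnns", prune upward until reaching a node still needed by another word.
The suffix "wnnns" (5 nodes) is used only by "xxwnnns"; the node for "xx" still has the child "o", so pruning stops there.
Nodes removed: 5

5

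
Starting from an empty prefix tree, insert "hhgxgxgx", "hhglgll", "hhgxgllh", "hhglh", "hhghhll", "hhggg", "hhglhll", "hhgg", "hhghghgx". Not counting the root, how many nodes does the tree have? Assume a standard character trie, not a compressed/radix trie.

Trace insertions, counting only characters that open a new branch:
  "hhgxgxgx" → 8 new (h, h, g, x, g, x, g, x)
  "hhglgll" → prefix "hhg" already present; 4 new (l, g, l, l)
  "hhgxgllh" → prefix "hhgxg" already present; 3 new (l, l, h)
  "hhglh" → prefix "hhgl" already present; 1 new (h)
  "hhghhll" → prefix "hhg" already present; 4 new (h, h, l, l)
  "hhggg" → prefix "hhg" already present; 2 new (g, g)
  "hhglhll" → prefix "hhglh" already present; 2 new (l, l)
  "hhgg" → prefix "hhgg" already present; 0 new (none)
  "hhghghgx" → prefix "hhgh" already present; 4 new (g, h, g, x)
Total nodes = 8 + 4 + 3 + 1 + 4 + 2 + 2 + 0 + 4 = 28

28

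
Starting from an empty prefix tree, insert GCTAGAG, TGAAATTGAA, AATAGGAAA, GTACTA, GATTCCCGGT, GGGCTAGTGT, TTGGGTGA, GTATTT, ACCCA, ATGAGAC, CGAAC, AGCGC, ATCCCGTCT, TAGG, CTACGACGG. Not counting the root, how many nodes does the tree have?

96

Insert word by word; a character creates a node only if that edge doesn't already exist:
  "GCTAGAG" → 7 new (G, C, T, A, G, A, G)
  "TGAAATTGAA" → 10 new (T, G, A, A, A, T, T, G, A, A)
  "AATAGGAAA" → 9 new (A, A, T, A, G, G, A, A, A)
  "GTACTA" → prefix "G" already present; 5 new (T, A, C, T, A)
  "GATTCCCGGT" → prefix "G" already present; 9 new (A, T, T, C, C, C, G, G, T)
  "GGGCTAGTGT" → prefix "G" already present; 9 new (G, G, C, T, A, G, T, G, T)
  "TTGGGTGA" → prefix "T" already present; 7 new (T, G, G, G, T, G, A)
  "GTATTT" → prefix "GTA" already present; 3 new (T, T, T)
  "ACCCA" → prefix "A" already present; 4 new (C, C, C, A)
  "ATGAGAC" → prefix "A" already present; 6 new (T, G, A, G, A, C)
  "CGAAC" → 5 new (C, G, A, A, C)
  "AGCGC" → prefix "A" already present; 4 new (G, C, G, C)
  "ATCCCGTCT" → prefix "AT" already present; 7 new (C, C, C, G, T, C, T)
  "TAGG" → prefix "T" already present; 3 new (A, G, G)
  "CTACGACGG" → prefix "C" already present; 8 new (T, A, C, G, A, C, G, G)
Total nodes = 7 + 10 + 9 + 5 + 9 + 9 + 7 + 3 + 4 + 6 + 5 + 4 + 7 + 3 + 8 = 96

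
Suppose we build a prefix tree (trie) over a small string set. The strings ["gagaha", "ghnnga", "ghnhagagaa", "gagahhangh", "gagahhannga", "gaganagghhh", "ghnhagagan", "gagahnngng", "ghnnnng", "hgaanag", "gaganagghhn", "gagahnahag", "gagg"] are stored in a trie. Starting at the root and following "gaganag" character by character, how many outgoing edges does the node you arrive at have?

Walk "gaganag" from the root, arriving at one node.
Distinct next characters after "gaganag": g.
That node has 1 child edge.

1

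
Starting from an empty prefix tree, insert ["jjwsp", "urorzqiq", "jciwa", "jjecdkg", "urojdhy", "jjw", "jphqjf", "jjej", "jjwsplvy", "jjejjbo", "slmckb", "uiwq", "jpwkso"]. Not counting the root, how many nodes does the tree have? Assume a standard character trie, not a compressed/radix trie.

Trace insertions, counting only characters that open a new branch:
  "jjwsp" → 5 new (j, j, w, s, p)
  "urorzqiq" → 8 new (u, r, o, r, z, q, i, q)
  "jciwa" → prefix "j" already present; 4 new (c, i, w, a)
  "jjecdkg" → prefix "jj" already present; 5 new (e, c, d, k, g)
  "urojdhy" → prefix "uro" already present; 4 new (j, d, h, y)
  "jjw" → prefix "jjw" already present; 0 new (none)
  "jphqjf" → prefix "j" already present; 5 new (p, h, q, j, f)
  "jjej" → prefix "jje" already present; 1 new (j)
  "jjwsplvy" → prefix "jjwsp" already present; 3 new (l, v, y)
  "jjejjbo" → prefix "jjej" already present; 3 new (j, b, o)
  "slmckb" → 6 new (s, l, m, c, k, b)
  "uiwq" → prefix "u" already present; 3 new (i, w, q)
  "jpwkso" → prefix "jp" already present; 4 new (w, k, s, o)
Total nodes = 5 + 8 + 4 + 5 + 4 + 0 + 5 + 1 + 3 + 3 + 6 + 3 + 4 = 51

51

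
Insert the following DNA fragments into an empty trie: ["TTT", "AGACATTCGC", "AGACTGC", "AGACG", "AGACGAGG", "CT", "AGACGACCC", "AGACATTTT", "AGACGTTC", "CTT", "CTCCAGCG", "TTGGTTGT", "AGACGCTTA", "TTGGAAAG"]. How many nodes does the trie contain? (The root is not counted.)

Insert word by word; a character creates a node only if that edge doesn't already exist:
  "TTT" → 3 new (T, T, T)
  "AGACATTCGC" → 10 new (A, G, A, C, A, T, T, C, G, C)
  "AGACTGC" → prefix "AGAC" already present; 3 new (T, G, C)
  "AGACG" → prefix "AGAC" already present; 1 new (G)
  "AGACGAGG" → prefix "AGACG" already present; 3 new (A, G, G)
  "CT" → 2 new (C, T)
  "AGACGACCC" → prefix "AGACGA" already present; 3 new (C, C, C)
  "AGACATTTT" → prefix "AGACATT" already present; 2 new (T, T)
  "AGACGTTC" → prefix "AGACG" already present; 3 new (T, T, C)
  "CTT" → prefix "CT" already present; 1 new (T)
  "CTCCAGCG" → prefix "CT" already present; 6 new (C, C, A, G, C, G)
  "TTGGTTGT" → prefix "TT" already present; 6 new (G, G, T, T, G, T)
  "AGACGCTTA" → prefix "AGACG" already present; 4 new (C, T, T, A)
  "TTGGAAAG" → prefix "TTGG" already present; 4 new (A, A, A, G)
Total nodes = 3 + 10 + 3 + 1 + 3 + 2 + 3 + 2 + 3 + 1 + 6 + 6 + 4 + 4 = 51

51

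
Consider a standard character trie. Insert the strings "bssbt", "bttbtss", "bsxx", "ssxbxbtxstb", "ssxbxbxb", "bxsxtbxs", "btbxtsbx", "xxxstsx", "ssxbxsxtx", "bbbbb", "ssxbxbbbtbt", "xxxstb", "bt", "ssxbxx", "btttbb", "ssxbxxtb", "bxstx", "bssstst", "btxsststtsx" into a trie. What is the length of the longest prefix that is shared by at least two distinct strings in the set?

6

Look for the deepest trie node that still has at least two words in its subtree.
"ssxbxbbbtbt" and "ssxbxbtxstb" agree on "ssxbxb" (6 characters) before diverging; nothing deeper is shared.
Longest shared-prefix length: 6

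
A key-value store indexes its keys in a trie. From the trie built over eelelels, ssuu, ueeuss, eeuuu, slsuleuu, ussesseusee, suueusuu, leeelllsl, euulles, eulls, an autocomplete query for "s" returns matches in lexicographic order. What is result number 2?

ssuu

Words with prefix "s", in lexicographic order: "slsuleuu", "ssuu", "suueusuu"
The 2nd is ssuu.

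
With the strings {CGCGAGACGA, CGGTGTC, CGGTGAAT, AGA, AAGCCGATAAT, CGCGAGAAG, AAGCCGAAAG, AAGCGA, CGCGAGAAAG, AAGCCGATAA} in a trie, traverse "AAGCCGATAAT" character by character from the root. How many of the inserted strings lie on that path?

2

Traverse "AAGCCGATAAT" character by character; count nodes along the way that are marked as word ends.
Prefixes of the query that are stored words: "AAGCCGATAA", "AAGCCGATAAT"
Count: 2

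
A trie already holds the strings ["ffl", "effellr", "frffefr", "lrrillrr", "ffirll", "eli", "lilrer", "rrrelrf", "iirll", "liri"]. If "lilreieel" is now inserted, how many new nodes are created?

4

"lilre" is already a path in the trie; the remaining "ieel" must be added.
So 9 − 5 = 4 new nodes.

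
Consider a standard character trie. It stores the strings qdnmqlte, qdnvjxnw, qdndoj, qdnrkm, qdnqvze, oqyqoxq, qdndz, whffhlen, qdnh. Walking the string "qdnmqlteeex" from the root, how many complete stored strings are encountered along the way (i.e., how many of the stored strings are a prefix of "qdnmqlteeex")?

1

Traverse "qdnmqlteeex" character by character; count nodes along the way that are marked as word ends.
Prefixes of the query that are stored words: "qdnmqlte"
Count: 1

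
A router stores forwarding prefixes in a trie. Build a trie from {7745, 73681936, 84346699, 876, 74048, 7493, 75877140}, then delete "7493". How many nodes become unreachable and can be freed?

A node on "7493"'s path can go only if nothing else ends at it or branches off below it.
The suffix "93" (2 nodes) is used only by "7493"; the node for "74" still has the child "0", so pruning stops there.
Nodes removed: 2

2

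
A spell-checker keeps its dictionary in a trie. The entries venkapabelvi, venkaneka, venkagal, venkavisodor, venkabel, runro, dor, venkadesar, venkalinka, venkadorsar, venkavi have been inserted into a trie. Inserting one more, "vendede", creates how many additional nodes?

4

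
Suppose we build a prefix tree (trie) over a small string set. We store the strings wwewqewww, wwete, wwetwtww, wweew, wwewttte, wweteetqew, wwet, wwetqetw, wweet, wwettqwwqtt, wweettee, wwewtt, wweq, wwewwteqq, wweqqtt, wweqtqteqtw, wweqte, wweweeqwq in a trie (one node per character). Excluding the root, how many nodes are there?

Insert word by word; a character creates a node only if that edge doesn't already exist:
  "wwewqewww" → 9 new (w, w, e, w, q, e, w, w, w)
  "wwete" → prefix "wwe" already present; 2 new (t, e)
  "wwetwtww" → prefix "wwet" already present; 4 new (w, t, w, w)
  "wweew" → prefix "wwe" already present; 2 new (e, w)
  "wwewttte" → prefix "wwew" already present; 4 new (t, t, t, e)
  "wweteetqew" → prefix "wwete" already present; 5 new (e, t, q, e, w)
  "wwet" → prefix "wwet" already present; 0 new (none)
  "wwetqetw" → prefix "wwet" already present; 4 new (q, e, t, w)
  "wweet" → prefix "wwee" already present; 1 new (t)
  "wwettqwwqtt" → prefix "wwet" already present; 7 new (t, q, w, w, q, t, t)
  "wweettee" → prefix "wweet" already present; 3 new (t, e, e)
  "wwewtt" → prefix "wwewtt" already present; 0 new (none)
  "wweq" → prefix "wwe" already present; 1 new (q)
  "wwewwteqq" → prefix "wwew" already present; 5 new (w, t, e, q, q)
  "wweqqtt" → prefix "wweq" already present; 3 new (q, t, t)
  "wweqtqteqtw" → prefix "wweq" already present; 7 new (t, q, t, e, q, t, w)
  "wweqte" → prefix "wweqt" already present; 1 new (e)
  "wweweeqwq" → prefix "wwew" already present; 5 new (e, e, q, w, q)
Total nodes = 9 + 2 + 4 + 2 + 4 + 5 + 0 + 4 + 1 + 7 + 3 + 0 + 1 + 5 + 3 + 7 + 1 + 5 = 63

63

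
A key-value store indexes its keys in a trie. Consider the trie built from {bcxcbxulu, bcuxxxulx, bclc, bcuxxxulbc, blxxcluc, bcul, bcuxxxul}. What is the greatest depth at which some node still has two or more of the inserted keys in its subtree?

8

The deepest shared node is where two words last agree before diverging.
e.g. "bcuxxxul" and "bcuxxxulbc" share the prefix "bcuxxxul" of length 8; no pair shares a longer one.
Longest shared-prefix length: 8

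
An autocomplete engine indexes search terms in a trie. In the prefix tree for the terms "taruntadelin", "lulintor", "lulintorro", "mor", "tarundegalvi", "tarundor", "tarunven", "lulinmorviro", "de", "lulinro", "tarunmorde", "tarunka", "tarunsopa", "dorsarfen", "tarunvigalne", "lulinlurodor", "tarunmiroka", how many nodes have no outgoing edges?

16

Leaves are exactly the stored words that no other stored word extends.
Those words: "de", "dorsarfen", "lulinlurodor", "lulinmorviro", "lulinro", "lulintorro", "mor", "tarundegalvi", "tarundor", "tarunka", "tarunmiroka", "tarunmorde", "tarunsopa", "taruntadelin", "tarunven", "tarunvigalne"
Leaf count: 16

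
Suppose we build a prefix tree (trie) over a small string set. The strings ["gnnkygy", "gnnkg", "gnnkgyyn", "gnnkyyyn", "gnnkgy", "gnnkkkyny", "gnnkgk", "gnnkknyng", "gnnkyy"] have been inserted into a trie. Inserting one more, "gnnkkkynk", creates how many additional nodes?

1

The longest prefix of "gnnkkkynk" already in the trie is "gnnkkkyn" (length 8).
Each of the 1 remaining characters creates one node.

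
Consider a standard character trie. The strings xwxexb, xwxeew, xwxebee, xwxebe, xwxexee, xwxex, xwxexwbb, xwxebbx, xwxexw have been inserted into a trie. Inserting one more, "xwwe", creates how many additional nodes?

2

Walking "xwwe" from the root, the first 2 characters ("xw") follow existing edges; "w" is the first miss.
So 4 − 2 = 2 new nodes.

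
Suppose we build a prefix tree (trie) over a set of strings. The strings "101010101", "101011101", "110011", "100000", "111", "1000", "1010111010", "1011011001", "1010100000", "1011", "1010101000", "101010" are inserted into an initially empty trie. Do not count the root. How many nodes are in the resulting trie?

Trace insertions, counting only characters that open a new branch:
  "101010101" → 9 new (1, 0, 1, 0, 1, 0, 1, 0, 1)
  "101011101" → prefix "10101" already present; 4 new (1, 1, 0, 1)
  "110011" → prefix "1" already present; 5 new (1, 0, 0, 1, 1)
  "100000" → prefix "10" already present; 4 new (0, 0, 0, 0)
  "111" → prefix "11" already present; 1 new (1)
  "1000" → prefix "1000" already present; 0 new (none)
  "1010111010" → prefix "101011101" already present; 1 new (0)
  "1011011001" → prefix "101" already present; 7 new (1, 0, 1, 1, 0, 0, 1)
  "1010100000" → prefix "101010" already present; 4 new (0, 0, 0, 0)
  "1011" → prefix "1011" already present; 0 new (none)
  "1010101000" → prefix "10101010" already present; 2 new (0, 0)
  "101010" → prefix "101010" already present; 0 new (none)
Total nodes = 9 + 4 + 5 + 4 + 1 + 0 + 1 + 7 + 4 + 0 + 2 + 0 = 37

37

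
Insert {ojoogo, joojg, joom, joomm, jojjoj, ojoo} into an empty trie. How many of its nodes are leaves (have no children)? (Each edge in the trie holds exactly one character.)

A leaf is a node with no children — equivalently, the end of a word that is not a proper prefix of any other stored word.
Those words: "jojjoj", "joojg", "joomm", "ojoogo"
Leaf count: 4

4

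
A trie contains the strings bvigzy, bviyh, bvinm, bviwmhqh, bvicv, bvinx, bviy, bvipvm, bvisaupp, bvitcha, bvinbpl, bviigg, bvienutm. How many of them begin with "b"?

13

Walk to "b"; the words in its subtree are exactly those with that prefix.
Matches: "bvicv", "bvienutm", "bvigzy", "bviigg", "bvinbpl", "bvinm", "bvinx", "bvipvm", "bvisaupp", "bvitcha", "bviwmhqh", "bviy", "bviyh"
Count: 13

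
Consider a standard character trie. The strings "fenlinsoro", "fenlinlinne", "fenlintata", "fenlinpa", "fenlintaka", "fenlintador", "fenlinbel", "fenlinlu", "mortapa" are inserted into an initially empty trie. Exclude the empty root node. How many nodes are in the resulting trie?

37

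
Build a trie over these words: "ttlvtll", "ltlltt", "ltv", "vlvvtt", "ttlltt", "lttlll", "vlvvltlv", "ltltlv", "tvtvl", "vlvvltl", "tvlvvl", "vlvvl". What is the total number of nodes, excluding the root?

Count nodes per top-level branch (shared prefixes stored once):
  'l'-branch (ltlltt, ltltlv, lttlll, ltv): 14 nodes
  't'-branch (ttlltt, ttlvtll, tvlvvl, tvtvl): 18 nodes
  'v'-branch (vlvvl, vlvvltl, vlvvltlv, vlvvtt): 10 nodes
Sum: 42

42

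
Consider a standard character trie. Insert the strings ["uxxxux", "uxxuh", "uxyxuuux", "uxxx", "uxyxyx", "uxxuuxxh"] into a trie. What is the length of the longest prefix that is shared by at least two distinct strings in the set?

4

The deepest shared node is where two words last agree before diverging.
"uxxuh" and "uxxuuxxh" agree on "uxxu" (4 characters) before diverging; nothing deeper is shared.
Longest shared-prefix length: 4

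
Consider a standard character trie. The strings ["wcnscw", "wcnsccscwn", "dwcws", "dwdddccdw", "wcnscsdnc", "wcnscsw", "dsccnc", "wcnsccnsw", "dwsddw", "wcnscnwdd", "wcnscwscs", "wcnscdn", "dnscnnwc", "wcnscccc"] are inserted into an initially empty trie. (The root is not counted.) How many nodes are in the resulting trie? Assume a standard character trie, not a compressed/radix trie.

Insert word by word; a character creates a node only if that edge doesn't already exist:
  "wcnscw" → 6 new (w, c, n, s, c, w)
  "wcnsccscwn" → prefix "wcnsc" already present; 5 new (c, s, c, w, n)
  "dwcws" → 5 new (d, w, c, w, s)
  "dwdddccdw" → prefix "dw" already present; 7 new (d, d, d, c, c, d, w)
  "wcnscsdnc" → prefix "wcnsc" already present; 4 new (s, d, n, c)
  "wcnscsw" → prefix "wcnscs" already present; 1 new (w)
  "dsccnc" → prefix "d" already present; 5 new (s, c, c, n, c)
  "wcnsccnsw" → prefix "wcnscc" already present; 3 new (n, s, w)
  "dwsddw" → prefix "dw" already present; 4 new (s, d, d, w)
  "wcnscnwdd" → prefix "wcnsc" already present; 4 new (n, w, d, d)
  "wcnscwscs" → prefix "wcnscw" already present; 3 new (s, c, s)
  "wcnscdn" → prefix "wcnsc" already present; 2 new (d, n)
  "dnscnnwc" → prefix "d" already present; 7 new (n, s, c, n, n, w, c)
  "wcnscccc" → prefix "wcnscc" already present; 2 new (c, c)
Total nodes = 6 + 5 + 5 + 7 + 4 + 1 + 5 + 3 + 4 + 4 + 3 + 2 + 7 + 2 = 58

58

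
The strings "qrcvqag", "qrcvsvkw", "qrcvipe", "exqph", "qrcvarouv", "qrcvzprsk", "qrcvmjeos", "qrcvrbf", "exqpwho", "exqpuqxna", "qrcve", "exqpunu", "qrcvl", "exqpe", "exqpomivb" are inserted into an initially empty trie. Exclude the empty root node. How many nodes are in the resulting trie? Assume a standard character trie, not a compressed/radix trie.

Insert word by word; a character creates a node only if that edge doesn't already exist:
  "qrcvqag" → 7 new (q, r, c, v, q, a, g)
  "qrcvsvkw" → prefix "qrcv" already present; 4 new (s, v, k, w)
  "qrcvipe" → prefix "qrcv" already present; 3 new (i, p, e)
  "exqph" → 5 new (e, x, q, p, h)
  "qrcvarouv" → prefix "qrcv" already present; 5 new (a, r, o, u, v)
  "qrcvzprsk" → prefix "qrcv" already present; 5 new (z, p, r, s, k)
  "qrcvmjeos" → prefix "qrcv" already present; 5 new (m, j, e, o, s)
  "qrcvrbf" → prefix "qrcv" already present; 3 new (r, b, f)
  "exqpwho" → prefix "exqp" already present; 3 new (w, h, o)
  "exqpuqxna" → prefix "exqp" already present; 5 new (u, q, x, n, a)
  "qrcve" → prefix "qrcv" already present; 1 new (e)
  "exqpunu" → prefix "exqpu" already present; 2 new (n, u)
  "qrcvl" → prefix "qrcv" already present; 1 new (l)
  "exqpe" → prefix "exqp" already present; 1 new (e)
  "exqpomivb" → prefix "exqp" already present; 5 new (o, m, i, v, b)
Total nodes = 7 + 4 + 3 + 5 + 5 + 5 + 5 + 3 + 3 + 5 + 1 + 2 + 1 + 1 + 5 = 55

55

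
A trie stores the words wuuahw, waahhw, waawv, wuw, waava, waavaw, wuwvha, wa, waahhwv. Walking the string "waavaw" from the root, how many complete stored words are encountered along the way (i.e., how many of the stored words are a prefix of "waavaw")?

3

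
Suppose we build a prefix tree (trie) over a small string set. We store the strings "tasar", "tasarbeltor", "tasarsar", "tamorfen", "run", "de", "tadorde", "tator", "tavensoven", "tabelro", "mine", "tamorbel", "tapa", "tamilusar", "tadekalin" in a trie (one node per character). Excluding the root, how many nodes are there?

67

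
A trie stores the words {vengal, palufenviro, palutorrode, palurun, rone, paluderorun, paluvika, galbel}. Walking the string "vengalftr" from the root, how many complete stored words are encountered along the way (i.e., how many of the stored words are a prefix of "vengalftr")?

1

Traverse "vengalftr" character by character; count nodes along the way that are marked as word ends.
Prefixes of the query that are stored words: "vengal"
Count: 1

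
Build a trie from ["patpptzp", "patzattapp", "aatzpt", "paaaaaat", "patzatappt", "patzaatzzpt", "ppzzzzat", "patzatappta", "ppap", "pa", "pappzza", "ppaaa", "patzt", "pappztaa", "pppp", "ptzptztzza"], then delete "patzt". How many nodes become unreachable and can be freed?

1

After clearing the end-marker at "patzt", prune upward until reaching a node still needed by another word.
The suffix "t" (1 node) is used only by "patzt"; the node for "patz" still has the child "a", so pruning stops there.
Nodes removed: 1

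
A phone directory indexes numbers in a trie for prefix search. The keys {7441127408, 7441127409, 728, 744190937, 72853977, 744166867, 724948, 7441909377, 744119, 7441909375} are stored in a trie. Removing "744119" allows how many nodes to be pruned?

1

Walk "744119" from the leaf back toward the root, removing each node that no remaining word uses.
The suffix "9" (1 node) is used only by "744119"; the node for "74411" still has the child "2", so pruning stops there.
Nodes removed: 1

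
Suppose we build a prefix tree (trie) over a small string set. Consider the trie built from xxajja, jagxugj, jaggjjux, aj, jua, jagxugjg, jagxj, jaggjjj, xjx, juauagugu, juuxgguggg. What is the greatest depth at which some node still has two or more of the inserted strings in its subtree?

The deepest shared node is where two words last agree before diverging.
"jagxugj" and "jagxugjg" agree on "jagxugj" (7 characters) before diverging; nothing deeper is shared.
Longest shared-prefix length: 7

7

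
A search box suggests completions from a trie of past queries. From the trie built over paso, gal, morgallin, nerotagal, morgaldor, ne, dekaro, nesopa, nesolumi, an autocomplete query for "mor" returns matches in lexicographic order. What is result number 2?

DFS of the "mor" subtree visits, in order: "morgaldor", "morgallin"
The 2nd is morgallin.

morgallin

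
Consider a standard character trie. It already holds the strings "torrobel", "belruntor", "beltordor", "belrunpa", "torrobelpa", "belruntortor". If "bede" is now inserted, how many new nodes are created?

2

"be" is already a path in the trie; the remaining "de" must be added.
New nodes needed: |"bede"| − 2 = 4 − 2 = 2.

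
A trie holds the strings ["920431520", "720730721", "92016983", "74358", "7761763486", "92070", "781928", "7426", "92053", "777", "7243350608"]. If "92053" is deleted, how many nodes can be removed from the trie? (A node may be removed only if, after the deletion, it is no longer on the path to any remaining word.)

After clearing the end-marker at "92053", prune upward until reaching a node still needed by another word.
The suffix "53" (2 nodes) is used only by "92053"; the node for "920" still has the child "4", so pruning stops there.
Nodes removed: 2

2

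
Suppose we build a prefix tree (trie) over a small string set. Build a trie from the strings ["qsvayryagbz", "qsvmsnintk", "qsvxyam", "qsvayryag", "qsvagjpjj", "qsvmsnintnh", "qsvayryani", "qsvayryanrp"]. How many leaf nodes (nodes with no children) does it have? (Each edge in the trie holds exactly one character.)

A leaf is a node with no children — equivalently, the end of a word that is not a proper prefix of any other stored word.
Those words: "qsvagjpjj", "qsvayryagbz", "qsvayryani", "qsvayryanrp", "qsvmsnintk", "qsvmsnintnh", "qsvxyam"
Leaf count: 7

7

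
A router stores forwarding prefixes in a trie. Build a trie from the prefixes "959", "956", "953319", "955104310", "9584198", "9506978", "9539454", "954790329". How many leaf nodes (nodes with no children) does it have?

8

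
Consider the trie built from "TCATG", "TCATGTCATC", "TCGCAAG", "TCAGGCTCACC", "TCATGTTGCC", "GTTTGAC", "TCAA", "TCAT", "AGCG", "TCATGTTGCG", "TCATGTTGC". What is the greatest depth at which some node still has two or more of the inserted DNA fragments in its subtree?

9

The deepest shared node is where two words last agree before diverging.
"TCATGTTGC" and "TCATGTTGCC" agree on "TCATGTTGC" (9 characters) before diverging; nothing deeper is shared.
Longest shared-prefix length: 9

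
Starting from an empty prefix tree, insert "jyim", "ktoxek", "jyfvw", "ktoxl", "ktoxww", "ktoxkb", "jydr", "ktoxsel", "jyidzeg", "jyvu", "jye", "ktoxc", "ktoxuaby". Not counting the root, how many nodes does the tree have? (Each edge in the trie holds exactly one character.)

35

Insert word by word; a character creates a node only if that edge doesn't already exist:
  "jyim" → 4 new (j, y, i, m)
  "ktoxek" → 6 new (k, t, o, x, e, k)
  "jyfvw" → prefix "jy" already present; 3 new (f, v, w)
  "ktoxl" → prefix "ktox" already present; 1 new (l)
  "ktoxww" → prefix "ktox" already present; 2 new (w, w)
  "ktoxkb" → prefix "ktox" already present; 2 new (k, b)
  "jydr" → prefix "jy" already present; 2 new (d, r)
  "ktoxsel" → prefix "ktox" already present; 3 new (s, e, l)
  "jyidzeg" → prefix "jyi" already present; 4 new (d, z, e, g)
  "jyvu" → prefix "jy" already present; 2 new (v, u)
  "jye" → prefix "jy" already present; 1 new (e)
  "ktoxc" → prefix "ktox" already present; 1 new (c)
  "ktoxuaby" → prefix "ktox" already present; 4 new (u, a, b, y)
Total nodes = 4 + 6 + 3 + 1 + 2 + 2 + 2 + 3 + 4 + 2 + 1 + 1 + 4 = 35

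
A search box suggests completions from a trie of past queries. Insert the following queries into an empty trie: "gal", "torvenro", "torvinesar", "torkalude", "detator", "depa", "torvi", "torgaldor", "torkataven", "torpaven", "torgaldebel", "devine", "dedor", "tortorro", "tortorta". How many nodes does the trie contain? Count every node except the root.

Count nodes per top-level branch (shared prefixes stored once):
  'd'-branch (dedor, depa, detator, devine): 16 nodes
  'g'-branch (gal): 3 nodes
  't'-branch (torgaldebel, torgaldor, torkalude, torkataven, torpaven, tortorro, tortorta, torvenro, torvi, torvinesar): 47 nodes
Sum: 66

66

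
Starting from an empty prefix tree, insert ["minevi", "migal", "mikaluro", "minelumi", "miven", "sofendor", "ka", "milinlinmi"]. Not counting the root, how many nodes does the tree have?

Trace insertions, counting only characters that open a new branch:
  "minevi" → 6 new (m, i, n, e, v, i)
  "migal" → prefix "mi" already present; 3 new (g, a, l)
  "mikaluro" → prefix "mi" already present; 6 new (k, a, l, u, r, o)
  "minelumi" → prefix "mine" already present; 4 new (l, u, m, i)
  "miven" → prefix "mi" already present; 3 new (v, e, n)
  "sofendor" → 8 new (s, o, f, e, n, d, o, r)
  "ka" → 2 new (k, a)
  "milinlinmi" → prefix "mi" already present; 8 new (l, i, n, l, i, n, m, i)
Total nodes = 6 + 3 + 6 + 4 + 3 + 8 + 2 + 8 = 40

40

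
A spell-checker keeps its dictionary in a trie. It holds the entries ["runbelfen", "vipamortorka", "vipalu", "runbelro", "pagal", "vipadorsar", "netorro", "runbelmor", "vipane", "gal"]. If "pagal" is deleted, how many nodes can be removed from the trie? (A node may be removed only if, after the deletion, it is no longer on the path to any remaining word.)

5

After clearing the end-marker at "pagal", prune upward until reaching a node still needed by another word.
No other word shares any prefix with "pagal", so all 5 of its nodes go.
Nodes removed: 5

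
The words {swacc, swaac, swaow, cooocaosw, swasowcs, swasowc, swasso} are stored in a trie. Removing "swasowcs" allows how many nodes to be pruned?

1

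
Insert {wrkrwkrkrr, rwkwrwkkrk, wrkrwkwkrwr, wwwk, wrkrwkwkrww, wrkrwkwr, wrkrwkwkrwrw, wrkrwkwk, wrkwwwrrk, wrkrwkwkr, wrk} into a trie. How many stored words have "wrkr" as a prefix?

7

Filter for entries beginning with "wrkr":
Matches: "wrkrwkrkrr", "wrkrwkwk", "wrkrwkwkr", "wrkrwkwkrwr", "wrkrwkwkrwrw", "wrkrwkwkrww", "wrkrwkwr"
Count: 7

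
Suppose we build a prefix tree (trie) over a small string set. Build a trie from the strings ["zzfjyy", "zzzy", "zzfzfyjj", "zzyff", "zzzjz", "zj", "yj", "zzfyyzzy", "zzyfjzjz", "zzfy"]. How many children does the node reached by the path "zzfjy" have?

1

Follow the path "zzfjy" to its node, then look at its outgoing edges.
Distinct next characters after "zzfjy": y.
That node has 1 child edge.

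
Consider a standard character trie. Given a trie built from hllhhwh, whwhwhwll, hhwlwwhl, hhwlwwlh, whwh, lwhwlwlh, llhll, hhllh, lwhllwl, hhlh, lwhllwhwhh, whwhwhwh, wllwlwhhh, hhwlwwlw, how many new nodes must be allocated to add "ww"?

1

"w" is already a path in the trie; the remaining "w" must be added.
Each of the 1 remaining characters creates one node.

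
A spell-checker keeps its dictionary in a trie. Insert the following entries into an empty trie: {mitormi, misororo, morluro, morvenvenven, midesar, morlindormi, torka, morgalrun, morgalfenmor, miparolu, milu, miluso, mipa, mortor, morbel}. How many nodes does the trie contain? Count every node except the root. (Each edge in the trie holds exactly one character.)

Trace insertions, counting only characters that open a new branch:
  "mitormi" → 7 new (m, i, t, o, r, m, i)
  "misororo" → prefix "mi" already present; 6 new (s, o, r, o, r, o)
  "morluro" → prefix "m" already present; 6 new (o, r, l, u, r, o)
  "morvenvenven" → prefix "mor" already present; 9 new (v, e, n, v, e, n, v, e, n)
  "midesar" → prefix "mi" already present; 5 new (d, e, s, a, r)
  "morlindormi" → prefix "morl" already present; 7 new (i, n, d, o, r, m, i)
  "torka" → 5 new (t, o, r, k, a)
  "morgalrun" → prefix "mor" already present; 6 new (g, a, l, r, u, n)
  "morgalfenmor" → prefix "morgal" already present; 6 new (f, e, n, m, o, r)
  "miparolu" → prefix "mi" already present; 6 new (p, a, r, o, l, u)
  "milu" → prefix "mi" already present; 2 new (l, u)
  "miluso" → prefix "milu" already present; 2 new (s, o)
  "mipa" → prefix "mipa" already present; 0 new (none)
  "mortor" → prefix "mor" already present; 3 new (t, o, r)
  "morbel" → prefix "mor" already present; 3 new (b, e, l)
Total nodes = 7 + 6 + 6 + 9 + 5 + 7 + 5 + 6 + 6 + 6 + 2 + 2 + 0 + 3 + 3 = 73

73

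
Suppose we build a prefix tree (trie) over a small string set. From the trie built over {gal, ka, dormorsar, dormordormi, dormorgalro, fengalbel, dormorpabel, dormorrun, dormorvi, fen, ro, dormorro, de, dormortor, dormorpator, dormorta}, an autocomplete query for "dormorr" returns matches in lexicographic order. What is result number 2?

Words with prefix "dormorr", in lexicographic order: "dormorro", "dormorrun"
The 2nd is dormorrun.

dormorrun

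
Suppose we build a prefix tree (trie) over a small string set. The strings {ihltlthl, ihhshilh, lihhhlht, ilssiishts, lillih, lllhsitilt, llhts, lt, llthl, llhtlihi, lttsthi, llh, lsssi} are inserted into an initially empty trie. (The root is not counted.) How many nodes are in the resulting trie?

64

Count nodes per top-level branch (shared prefixes stored once):
  'i'-branch (ihhshilh, ihltlthl, ilssiishts): 23 nodes
  'l'-branch (lihhhlht, lillih, llh, llhtlihi, llhts, lllhsitilt, llthl, lsssi, lt, lttsthi): 41 nodes
Sum: 64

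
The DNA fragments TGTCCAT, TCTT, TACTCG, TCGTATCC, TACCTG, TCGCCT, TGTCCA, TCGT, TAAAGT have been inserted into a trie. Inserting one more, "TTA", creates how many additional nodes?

2

The longest prefix of "TTA" already in the trie is "T" (length 1).
New nodes needed: |"TTA"| − 1 = 3 − 1 = 2.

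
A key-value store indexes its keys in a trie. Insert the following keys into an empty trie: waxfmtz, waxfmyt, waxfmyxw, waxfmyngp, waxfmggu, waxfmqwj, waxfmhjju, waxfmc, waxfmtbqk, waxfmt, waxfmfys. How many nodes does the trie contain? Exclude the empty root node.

Trie structure (* marks end of a word):
(root)
└─ w
   └─ a
      └─ x
         └─ f
            └─ m
               ├─ c *
               ├─ f
               │  └─ y
               │     └─ s *
               ├─ g
               │  └─ g
               │     └─ u *
               ├─ h
               │  └─ j
               │     └─ j
               │        └─ u *
               ├─ q
               │  └─ w
               │     └─ j *
               ├─ t *
               │  ├─ b
               │  │  └─ q
               │  │     └─ k *
               │  └─ z *
               └─ y
                  ├─ n
                  │  └─ g
                  │     └─ p *
                  ├─ t *
                  └─ x
                     └─ w *
Counting every labelled node above: 31.

31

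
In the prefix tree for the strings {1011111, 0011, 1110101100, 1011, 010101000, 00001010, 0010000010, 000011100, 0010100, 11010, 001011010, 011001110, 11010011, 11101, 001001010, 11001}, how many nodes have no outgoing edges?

13

Leaves are exactly the stored words that no other stored word extends.
Those words: "00001010", "000011100", "0010000010", "001001010", "0010100", "001011010", "0011", "010101000", "011001110", "1011111", "11001", "11010011", "1110101100"
Leaf count: 13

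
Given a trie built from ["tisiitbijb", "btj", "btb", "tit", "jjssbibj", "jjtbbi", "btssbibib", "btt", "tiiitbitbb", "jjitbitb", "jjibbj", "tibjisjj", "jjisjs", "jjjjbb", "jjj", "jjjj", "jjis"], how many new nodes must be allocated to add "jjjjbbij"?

2

"jjjjbb" is already a path in the trie; the remaining "ij" must be added.
New nodes needed: |"jjjjbbij"| − 6 = 8 − 6 = 2.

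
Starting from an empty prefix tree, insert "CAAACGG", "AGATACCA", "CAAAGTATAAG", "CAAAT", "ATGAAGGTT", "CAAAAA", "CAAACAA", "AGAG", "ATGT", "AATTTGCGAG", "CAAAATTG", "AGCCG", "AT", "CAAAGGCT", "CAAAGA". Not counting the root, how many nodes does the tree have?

56

Insert word by word; a character creates a node only if that edge doesn't already exist:
  "CAAACGG" → 7 new (C, A, A, A, C, G, G)
  "AGATACCA" → 8 new (A, G, A, T, A, C, C, A)
  "CAAAGTATAAG" → prefix "CAAA" already present; 7 new (G, T, A, T, A, A, G)
  "CAAAT" → prefix "CAAA" already present; 1 new (T)
  "ATGAAGGTT" → prefix "A" already present; 8 new (T, G, A, A, G, G, T, T)
  "CAAAAA" → prefix "CAAA" already present; 2 new (A, A)
  "CAAACAA" → prefix "CAAAC" already present; 2 new (A, A)
  "AGAG" → prefix "AGA" already present; 1 new (G)
  "ATGT" → prefix "ATG" already present; 1 new (T)
  "AATTTGCGAG" → prefix "A" already present; 9 new (A, T, T, T, G, C, G, A, G)
  "CAAAATTG" → prefix "CAAAA" already present; 3 new (T, T, G)
  "AGCCG" → prefix "AG" already present; 3 new (C, C, G)
  "AT" → prefix "AT" already present; 0 new (none)
  "CAAAGGCT" → prefix "CAAAG" already present; 3 new (G, C, T)
  "CAAAGA" → prefix "CAAAG" already present; 1 new (A)
Total nodes = 7 + 8 + 7 + 1 + 8 + 2 + 2 + 1 + 1 + 9 + 3 + 3 + 0 + 3 + 1 = 56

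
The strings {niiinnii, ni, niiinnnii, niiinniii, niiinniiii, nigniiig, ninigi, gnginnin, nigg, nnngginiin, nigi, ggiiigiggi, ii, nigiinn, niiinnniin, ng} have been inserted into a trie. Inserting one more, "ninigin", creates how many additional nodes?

1

Walking "ninigin" from the root, the first 6 characters ("ninigi") follow existing edges; "n" is the first miss.
Each of the 1 remaining characters creates one node.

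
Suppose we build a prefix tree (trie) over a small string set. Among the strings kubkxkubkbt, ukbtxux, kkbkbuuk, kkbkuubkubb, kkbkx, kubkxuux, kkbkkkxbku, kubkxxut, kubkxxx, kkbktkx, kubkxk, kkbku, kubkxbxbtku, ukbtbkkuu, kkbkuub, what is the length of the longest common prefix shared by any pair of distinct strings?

7

The deepest shared node is where two words last agree before diverging.
"kkbkuub" and "kkbkuubkubb" agree on "kkbkuub" (7 characters) before diverging; nothing deeper is shared.
Longest shared-prefix length: 7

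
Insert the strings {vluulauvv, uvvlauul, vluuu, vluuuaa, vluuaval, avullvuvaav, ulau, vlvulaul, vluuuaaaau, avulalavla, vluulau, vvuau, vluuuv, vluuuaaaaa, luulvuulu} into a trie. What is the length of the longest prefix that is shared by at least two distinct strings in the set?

Look for the deepest trie node that still has at least two words in its subtree.
e.g. "vluuuaaaaa" and "vluuuaaaau" share the prefix "vluuuaaaa" of length 9; no pair shares a longer one.
Longest shared-prefix length: 9

9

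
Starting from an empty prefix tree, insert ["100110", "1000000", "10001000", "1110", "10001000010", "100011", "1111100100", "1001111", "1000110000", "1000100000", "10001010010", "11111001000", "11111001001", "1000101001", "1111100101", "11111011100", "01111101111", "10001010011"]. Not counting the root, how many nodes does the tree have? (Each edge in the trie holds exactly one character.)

60

Trace insertions, counting only characters that open a new branch:
  "100110" → 6 new (1, 0, 0, 1, 1, 0)
  "1000000" → prefix "100" already present; 4 new (0, 0, 0, 0)
  "10001000" → prefix "1000" already present; 4 new (1, 0, 0, 0)
  "1110" → prefix "1" already present; 3 new (1, 1, 0)
  "10001000010" → prefix "10001000" already present; 3 new (0, 1, 0)
  "100011" → prefix "10001" already present; 1 new (1)
  "1111100100" → prefix "111" already present; 7 new (1, 1, 0, 0, 1, 0, 0)
  "1001111" → prefix "10011" already present; 2 new (1, 1)
  "1000110000" → prefix "100011" already present; 4 new (0, 0, 0, 0)
  "1000100000" → prefix "100010000" already present; 1 new (0)
  "10001010010" → prefix "100010" already present; 5 new (1, 0, 0, 1, 0)
  "11111001000" → prefix "1111100100" already present; 1 new (0)
  "11111001001" → prefix "1111100100" already present; 1 new (1)
  "1000101001" → prefix "1000101001" already present; 0 new (none)
  "1111100101" → prefix "111110010" already present; 1 new (1)
  "11111011100" → prefix "111110" already present; 5 new (1, 1, 1, 0, 0)
  "01111101111" → 11 new (0, 1, 1, 1, 1, 1, 0, 1, 1, 1, 1)
  "10001010011" → prefix "1000101001" already present; 1 new (1)
Total nodes = 6 + 4 + 4 + 3 + 3 + 1 + 7 + 2 + 4 + 1 + 5 + 1 + 1 + 0 + 1 + 5 + 11 + 1 = 60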